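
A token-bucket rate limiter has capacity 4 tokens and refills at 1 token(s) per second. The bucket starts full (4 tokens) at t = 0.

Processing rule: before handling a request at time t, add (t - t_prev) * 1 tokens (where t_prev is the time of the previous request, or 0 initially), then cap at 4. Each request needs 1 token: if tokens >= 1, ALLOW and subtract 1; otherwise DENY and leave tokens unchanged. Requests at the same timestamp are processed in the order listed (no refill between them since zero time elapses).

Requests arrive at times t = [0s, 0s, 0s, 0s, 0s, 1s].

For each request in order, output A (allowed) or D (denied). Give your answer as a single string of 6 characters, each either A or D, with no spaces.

Answer: AAAADA

Derivation:
Simulating step by step:
  req#1 t=0s: ALLOW
  req#2 t=0s: ALLOW
  req#3 t=0s: ALLOW
  req#4 t=0s: ALLOW
  req#5 t=0s: DENY
  req#6 t=1s: ALLOW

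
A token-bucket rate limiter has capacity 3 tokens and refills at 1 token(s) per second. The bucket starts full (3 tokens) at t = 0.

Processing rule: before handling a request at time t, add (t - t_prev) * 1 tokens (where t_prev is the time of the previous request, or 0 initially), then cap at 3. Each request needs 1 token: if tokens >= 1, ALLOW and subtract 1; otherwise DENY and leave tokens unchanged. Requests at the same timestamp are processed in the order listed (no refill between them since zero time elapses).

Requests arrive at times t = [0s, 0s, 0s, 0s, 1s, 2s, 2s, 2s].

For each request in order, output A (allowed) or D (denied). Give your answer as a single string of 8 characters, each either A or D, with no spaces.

Answer: AAADAADD

Derivation:
Simulating step by step:
  req#1 t=0s: ALLOW
  req#2 t=0s: ALLOW
  req#3 t=0s: ALLOW
  req#4 t=0s: DENY
  req#5 t=1s: ALLOW
  req#6 t=2s: ALLOW
  req#7 t=2s: DENY
  req#8 t=2s: DENY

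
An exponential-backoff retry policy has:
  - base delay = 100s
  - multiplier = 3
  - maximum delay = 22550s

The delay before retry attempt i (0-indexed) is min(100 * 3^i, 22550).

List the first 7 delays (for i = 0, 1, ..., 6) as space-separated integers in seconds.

Answer: 100 300 900 2700 8100 22550 22550

Derivation:
Computing each delay:
  i=0: min(100*3^0, 22550) = 100
  i=1: min(100*3^1, 22550) = 300
  i=2: min(100*3^2, 22550) = 900
  i=3: min(100*3^3, 22550) = 2700
  i=4: min(100*3^4, 22550) = 8100
  i=5: min(100*3^5, 22550) = 22550
  i=6: min(100*3^6, 22550) = 22550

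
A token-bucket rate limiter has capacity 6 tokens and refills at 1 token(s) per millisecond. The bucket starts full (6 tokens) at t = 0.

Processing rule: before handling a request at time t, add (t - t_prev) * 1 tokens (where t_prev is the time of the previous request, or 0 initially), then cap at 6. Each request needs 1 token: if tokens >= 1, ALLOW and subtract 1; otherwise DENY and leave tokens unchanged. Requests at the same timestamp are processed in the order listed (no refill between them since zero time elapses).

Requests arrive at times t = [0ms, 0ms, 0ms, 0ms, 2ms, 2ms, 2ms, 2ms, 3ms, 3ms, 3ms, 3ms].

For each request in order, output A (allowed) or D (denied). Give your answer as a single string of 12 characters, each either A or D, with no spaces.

Answer: AAAAAAAAADDD

Derivation:
Simulating step by step:
  req#1 t=0ms: ALLOW
  req#2 t=0ms: ALLOW
  req#3 t=0ms: ALLOW
  req#4 t=0ms: ALLOW
  req#5 t=2ms: ALLOW
  req#6 t=2ms: ALLOW
  req#7 t=2ms: ALLOW
  req#8 t=2ms: ALLOW
  req#9 t=3ms: ALLOW
  req#10 t=3ms: DENY
  req#11 t=3ms: DENY
  req#12 t=3ms: DENY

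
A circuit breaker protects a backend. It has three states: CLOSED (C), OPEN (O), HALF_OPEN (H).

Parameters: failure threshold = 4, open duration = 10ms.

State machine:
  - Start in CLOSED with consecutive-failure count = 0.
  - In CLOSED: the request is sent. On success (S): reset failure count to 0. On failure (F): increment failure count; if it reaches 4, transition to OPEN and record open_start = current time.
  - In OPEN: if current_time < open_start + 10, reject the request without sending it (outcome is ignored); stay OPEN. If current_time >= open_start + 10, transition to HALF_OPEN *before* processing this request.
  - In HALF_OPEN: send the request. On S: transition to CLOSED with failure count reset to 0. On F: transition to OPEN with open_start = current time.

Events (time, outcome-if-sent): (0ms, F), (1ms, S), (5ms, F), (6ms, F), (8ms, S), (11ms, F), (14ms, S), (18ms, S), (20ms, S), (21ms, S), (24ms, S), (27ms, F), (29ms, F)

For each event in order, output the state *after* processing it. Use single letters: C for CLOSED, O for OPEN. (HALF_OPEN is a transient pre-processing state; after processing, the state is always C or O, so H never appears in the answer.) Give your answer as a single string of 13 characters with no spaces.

State after each event:
  event#1 t=0ms outcome=F: state=CLOSED
  event#2 t=1ms outcome=S: state=CLOSED
  event#3 t=5ms outcome=F: state=CLOSED
  event#4 t=6ms outcome=F: state=CLOSED
  event#5 t=8ms outcome=S: state=CLOSED
  event#6 t=11ms outcome=F: state=CLOSED
  event#7 t=14ms outcome=S: state=CLOSED
  event#8 t=18ms outcome=S: state=CLOSED
  event#9 t=20ms outcome=S: state=CLOSED
  event#10 t=21ms outcome=S: state=CLOSED
  event#11 t=24ms outcome=S: state=CLOSED
  event#12 t=27ms outcome=F: state=CLOSED
  event#13 t=29ms outcome=F: state=CLOSED

Answer: CCCCCCCCCCCCC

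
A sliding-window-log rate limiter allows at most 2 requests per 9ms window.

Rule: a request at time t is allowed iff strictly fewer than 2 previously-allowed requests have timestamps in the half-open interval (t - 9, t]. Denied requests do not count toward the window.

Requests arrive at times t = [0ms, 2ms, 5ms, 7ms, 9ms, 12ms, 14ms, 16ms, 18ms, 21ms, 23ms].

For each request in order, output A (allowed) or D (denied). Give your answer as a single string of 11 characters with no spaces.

Tracking allowed requests in the window:
  req#1 t=0ms: ALLOW
  req#2 t=2ms: ALLOW
  req#3 t=5ms: DENY
  req#4 t=7ms: DENY
  req#5 t=9ms: ALLOW
  req#6 t=12ms: ALLOW
  req#7 t=14ms: DENY
  req#8 t=16ms: DENY
  req#9 t=18ms: ALLOW
  req#10 t=21ms: ALLOW
  req#11 t=23ms: DENY

Answer: AADDAADDAAD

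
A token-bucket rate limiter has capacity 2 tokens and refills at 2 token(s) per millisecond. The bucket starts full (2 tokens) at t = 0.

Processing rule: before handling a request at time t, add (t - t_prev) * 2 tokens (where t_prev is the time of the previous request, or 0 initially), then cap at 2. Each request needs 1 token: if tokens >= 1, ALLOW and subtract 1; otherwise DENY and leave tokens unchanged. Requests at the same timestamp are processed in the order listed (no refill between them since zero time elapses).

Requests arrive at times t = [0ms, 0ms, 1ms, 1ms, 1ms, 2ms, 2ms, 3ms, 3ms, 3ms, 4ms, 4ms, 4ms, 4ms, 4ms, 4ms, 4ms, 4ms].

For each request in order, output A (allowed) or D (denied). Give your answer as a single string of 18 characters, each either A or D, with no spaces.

Answer: AAAADAAAADAADDDDDD

Derivation:
Simulating step by step:
  req#1 t=0ms: ALLOW
  req#2 t=0ms: ALLOW
  req#3 t=1ms: ALLOW
  req#4 t=1ms: ALLOW
  req#5 t=1ms: DENY
  req#6 t=2ms: ALLOW
  req#7 t=2ms: ALLOW
  req#8 t=3ms: ALLOW
  req#9 t=3ms: ALLOW
  req#10 t=3ms: DENY
  req#11 t=4ms: ALLOW
  req#12 t=4ms: ALLOW
  req#13 t=4ms: DENY
  req#14 t=4ms: DENY
  req#15 t=4ms: DENY
  req#16 t=4ms: DENY
  req#17 t=4ms: DENY
  req#18 t=4ms: DENY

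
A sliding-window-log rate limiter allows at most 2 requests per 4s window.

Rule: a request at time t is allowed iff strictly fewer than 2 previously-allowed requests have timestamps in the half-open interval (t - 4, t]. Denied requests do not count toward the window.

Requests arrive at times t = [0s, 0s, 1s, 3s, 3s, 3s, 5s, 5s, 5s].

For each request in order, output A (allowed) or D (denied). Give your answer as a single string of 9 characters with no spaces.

Answer: AADDDDAAD

Derivation:
Tracking allowed requests in the window:
  req#1 t=0s: ALLOW
  req#2 t=0s: ALLOW
  req#3 t=1s: DENY
  req#4 t=3s: DENY
  req#5 t=3s: DENY
  req#6 t=3s: DENY
  req#7 t=5s: ALLOW
  req#8 t=5s: ALLOW
  req#9 t=5s: DENY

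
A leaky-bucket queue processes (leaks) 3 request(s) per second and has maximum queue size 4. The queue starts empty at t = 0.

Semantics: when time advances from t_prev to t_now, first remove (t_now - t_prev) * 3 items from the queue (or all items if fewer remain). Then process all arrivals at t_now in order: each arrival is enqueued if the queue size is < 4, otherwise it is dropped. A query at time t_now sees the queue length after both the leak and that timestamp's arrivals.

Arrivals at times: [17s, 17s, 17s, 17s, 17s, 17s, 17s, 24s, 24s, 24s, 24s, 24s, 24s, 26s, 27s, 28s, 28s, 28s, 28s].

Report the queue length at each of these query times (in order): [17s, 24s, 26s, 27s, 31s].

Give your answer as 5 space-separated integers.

Queue lengths at query times:
  query t=17s: backlog = 4
  query t=24s: backlog = 4
  query t=26s: backlog = 1
  query t=27s: backlog = 1
  query t=31s: backlog = 0

Answer: 4 4 1 1 0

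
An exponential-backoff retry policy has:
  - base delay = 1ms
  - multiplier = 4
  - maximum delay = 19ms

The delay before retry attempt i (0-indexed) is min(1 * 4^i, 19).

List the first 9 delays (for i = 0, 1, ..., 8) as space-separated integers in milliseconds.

Answer: 1 4 16 19 19 19 19 19 19

Derivation:
Computing each delay:
  i=0: min(1*4^0, 19) = 1
  i=1: min(1*4^1, 19) = 4
  i=2: min(1*4^2, 19) = 16
  i=3: min(1*4^3, 19) = 19
  i=4: min(1*4^4, 19) = 19
  i=5: min(1*4^5, 19) = 19
  i=6: min(1*4^6, 19) = 19
  i=7: min(1*4^7, 19) = 19
  i=8: min(1*4^8, 19) = 19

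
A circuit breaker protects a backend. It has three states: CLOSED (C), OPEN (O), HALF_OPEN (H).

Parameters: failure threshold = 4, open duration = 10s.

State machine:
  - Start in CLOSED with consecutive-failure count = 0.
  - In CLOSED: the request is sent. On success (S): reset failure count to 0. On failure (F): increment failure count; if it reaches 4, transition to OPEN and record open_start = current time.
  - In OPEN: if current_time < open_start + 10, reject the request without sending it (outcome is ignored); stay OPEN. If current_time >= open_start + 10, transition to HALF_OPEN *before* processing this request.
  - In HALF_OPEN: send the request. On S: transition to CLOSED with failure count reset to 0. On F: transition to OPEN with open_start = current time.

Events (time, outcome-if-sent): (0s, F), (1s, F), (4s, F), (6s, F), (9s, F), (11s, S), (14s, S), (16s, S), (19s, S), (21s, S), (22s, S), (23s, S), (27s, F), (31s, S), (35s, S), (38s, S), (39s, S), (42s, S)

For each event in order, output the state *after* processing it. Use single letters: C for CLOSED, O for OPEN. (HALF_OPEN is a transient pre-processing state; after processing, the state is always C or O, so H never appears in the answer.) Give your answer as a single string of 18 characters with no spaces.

Answer: CCCOOOOCCCCCCCCCCC

Derivation:
State after each event:
  event#1 t=0s outcome=F: state=CLOSED
  event#2 t=1s outcome=F: state=CLOSED
  event#3 t=4s outcome=F: state=CLOSED
  event#4 t=6s outcome=F: state=OPEN
  event#5 t=9s outcome=F: state=OPEN
  event#6 t=11s outcome=S: state=OPEN
  event#7 t=14s outcome=S: state=OPEN
  event#8 t=16s outcome=S: state=CLOSED
  event#9 t=19s outcome=S: state=CLOSED
  event#10 t=21s outcome=S: state=CLOSED
  event#11 t=22s outcome=S: state=CLOSED
  event#12 t=23s outcome=S: state=CLOSED
  event#13 t=27s outcome=F: state=CLOSED
  event#14 t=31s outcome=S: state=CLOSED
  event#15 t=35s outcome=S: state=CLOSED
  event#16 t=38s outcome=S: state=CLOSED
  event#17 t=39s outcome=S: state=CLOSED
  event#18 t=42s outcome=S: state=CLOSED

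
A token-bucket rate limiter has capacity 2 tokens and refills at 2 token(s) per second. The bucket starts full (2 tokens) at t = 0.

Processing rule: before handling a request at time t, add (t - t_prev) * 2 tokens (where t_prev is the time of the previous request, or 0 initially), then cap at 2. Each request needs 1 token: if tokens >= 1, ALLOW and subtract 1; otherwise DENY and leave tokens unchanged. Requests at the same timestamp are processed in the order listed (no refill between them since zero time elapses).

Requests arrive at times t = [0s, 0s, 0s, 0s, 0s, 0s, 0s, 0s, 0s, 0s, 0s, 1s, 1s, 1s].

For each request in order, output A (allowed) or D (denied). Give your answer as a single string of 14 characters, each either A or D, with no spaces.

Answer: AADDDDDDDDDAAD

Derivation:
Simulating step by step:
  req#1 t=0s: ALLOW
  req#2 t=0s: ALLOW
  req#3 t=0s: DENY
  req#4 t=0s: DENY
  req#5 t=0s: DENY
  req#6 t=0s: DENY
  req#7 t=0s: DENY
  req#8 t=0s: DENY
  req#9 t=0s: DENY
  req#10 t=0s: DENY
  req#11 t=0s: DENY
  req#12 t=1s: ALLOW
  req#13 t=1s: ALLOW
  req#14 t=1s: DENY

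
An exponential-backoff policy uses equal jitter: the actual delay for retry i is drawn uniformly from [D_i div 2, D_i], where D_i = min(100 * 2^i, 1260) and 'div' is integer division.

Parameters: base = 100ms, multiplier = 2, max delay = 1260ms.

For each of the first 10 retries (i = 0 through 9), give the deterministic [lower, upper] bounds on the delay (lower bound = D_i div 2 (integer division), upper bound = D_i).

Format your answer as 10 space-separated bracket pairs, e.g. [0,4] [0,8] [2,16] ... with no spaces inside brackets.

Computing bounds per retry:
  i=0: D_i=min(100*2^0,1260)=100, bounds=[50,100]
  i=1: D_i=min(100*2^1,1260)=200, bounds=[100,200]
  i=2: D_i=min(100*2^2,1260)=400, bounds=[200,400]
  i=3: D_i=min(100*2^3,1260)=800, bounds=[400,800]
  i=4: D_i=min(100*2^4,1260)=1260, bounds=[630,1260]
  i=5: D_i=min(100*2^5,1260)=1260, bounds=[630,1260]
  i=6: D_i=min(100*2^6,1260)=1260, bounds=[630,1260]
  i=7: D_i=min(100*2^7,1260)=1260, bounds=[630,1260]
  i=8: D_i=min(100*2^8,1260)=1260, bounds=[630,1260]
  i=9: D_i=min(100*2^9,1260)=1260, bounds=[630,1260]

Answer: [50,100] [100,200] [200,400] [400,800] [630,1260] [630,1260] [630,1260] [630,1260] [630,1260] [630,1260]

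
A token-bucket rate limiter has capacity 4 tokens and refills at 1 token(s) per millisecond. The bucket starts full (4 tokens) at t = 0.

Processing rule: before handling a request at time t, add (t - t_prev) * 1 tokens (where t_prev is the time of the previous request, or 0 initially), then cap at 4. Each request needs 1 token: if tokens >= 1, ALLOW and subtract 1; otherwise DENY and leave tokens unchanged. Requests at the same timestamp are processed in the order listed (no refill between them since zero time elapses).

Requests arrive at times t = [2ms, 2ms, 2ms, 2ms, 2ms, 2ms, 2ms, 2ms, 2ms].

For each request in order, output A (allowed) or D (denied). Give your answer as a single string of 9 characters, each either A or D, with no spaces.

Answer: AAAADDDDD

Derivation:
Simulating step by step:
  req#1 t=2ms: ALLOW
  req#2 t=2ms: ALLOW
  req#3 t=2ms: ALLOW
  req#4 t=2ms: ALLOW
  req#5 t=2ms: DENY
  req#6 t=2ms: DENY
  req#7 t=2ms: DENY
  req#8 t=2ms: DENY
  req#9 t=2ms: DENY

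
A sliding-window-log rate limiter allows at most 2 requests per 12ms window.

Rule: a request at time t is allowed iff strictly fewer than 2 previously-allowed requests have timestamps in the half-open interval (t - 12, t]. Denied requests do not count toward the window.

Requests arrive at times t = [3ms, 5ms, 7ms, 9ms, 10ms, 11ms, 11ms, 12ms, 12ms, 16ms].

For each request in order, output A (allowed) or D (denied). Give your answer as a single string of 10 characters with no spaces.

Tracking allowed requests in the window:
  req#1 t=3ms: ALLOW
  req#2 t=5ms: ALLOW
  req#3 t=7ms: DENY
  req#4 t=9ms: DENY
  req#5 t=10ms: DENY
  req#6 t=11ms: DENY
  req#7 t=11ms: DENY
  req#8 t=12ms: DENY
  req#9 t=12ms: DENY
  req#10 t=16ms: ALLOW

Answer: AADDDDDDDA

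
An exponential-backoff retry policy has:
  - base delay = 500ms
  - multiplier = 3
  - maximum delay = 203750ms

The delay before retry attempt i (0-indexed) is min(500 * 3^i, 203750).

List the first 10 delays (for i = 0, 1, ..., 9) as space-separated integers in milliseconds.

Computing each delay:
  i=0: min(500*3^0, 203750) = 500
  i=1: min(500*3^1, 203750) = 1500
  i=2: min(500*3^2, 203750) = 4500
  i=3: min(500*3^3, 203750) = 13500
  i=4: min(500*3^4, 203750) = 40500
  i=5: min(500*3^5, 203750) = 121500
  i=6: min(500*3^6, 203750) = 203750
  i=7: min(500*3^7, 203750) = 203750
  i=8: min(500*3^8, 203750) = 203750
  i=9: min(500*3^9, 203750) = 203750

Answer: 500 1500 4500 13500 40500 121500 203750 203750 203750 203750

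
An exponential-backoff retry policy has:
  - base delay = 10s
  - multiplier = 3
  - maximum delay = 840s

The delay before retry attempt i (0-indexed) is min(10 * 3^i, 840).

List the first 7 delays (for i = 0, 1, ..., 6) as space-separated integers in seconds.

Computing each delay:
  i=0: min(10*3^0, 840) = 10
  i=1: min(10*3^1, 840) = 30
  i=2: min(10*3^2, 840) = 90
  i=3: min(10*3^3, 840) = 270
  i=4: min(10*3^4, 840) = 810
  i=5: min(10*3^5, 840) = 840
  i=6: min(10*3^6, 840) = 840

Answer: 10 30 90 270 810 840 840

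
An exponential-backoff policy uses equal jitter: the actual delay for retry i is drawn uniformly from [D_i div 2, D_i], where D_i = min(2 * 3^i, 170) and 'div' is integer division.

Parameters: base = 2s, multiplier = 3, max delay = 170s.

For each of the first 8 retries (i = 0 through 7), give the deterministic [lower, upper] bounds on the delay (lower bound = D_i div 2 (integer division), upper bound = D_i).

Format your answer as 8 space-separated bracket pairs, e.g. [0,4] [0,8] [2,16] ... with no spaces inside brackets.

Answer: [1,2] [3,6] [9,18] [27,54] [81,162] [85,170] [85,170] [85,170]

Derivation:
Computing bounds per retry:
  i=0: D_i=min(2*3^0,170)=2, bounds=[1,2]
  i=1: D_i=min(2*3^1,170)=6, bounds=[3,6]
  i=2: D_i=min(2*3^2,170)=18, bounds=[9,18]
  i=3: D_i=min(2*3^3,170)=54, bounds=[27,54]
  i=4: D_i=min(2*3^4,170)=162, bounds=[81,162]
  i=5: D_i=min(2*3^5,170)=170, bounds=[85,170]
  i=6: D_i=min(2*3^6,170)=170, bounds=[85,170]
  i=7: D_i=min(2*3^7,170)=170, bounds=[85,170]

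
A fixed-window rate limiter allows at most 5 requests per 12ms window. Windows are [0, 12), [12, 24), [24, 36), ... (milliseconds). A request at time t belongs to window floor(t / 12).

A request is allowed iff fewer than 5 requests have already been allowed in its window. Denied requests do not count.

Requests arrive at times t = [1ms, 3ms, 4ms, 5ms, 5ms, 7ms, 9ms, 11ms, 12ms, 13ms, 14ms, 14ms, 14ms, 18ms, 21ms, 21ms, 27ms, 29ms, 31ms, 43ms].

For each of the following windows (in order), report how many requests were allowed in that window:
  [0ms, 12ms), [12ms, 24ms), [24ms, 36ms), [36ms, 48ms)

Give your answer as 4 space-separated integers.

Answer: 5 5 3 1

Derivation:
Processing requests:
  req#1 t=1ms (window 0): ALLOW
  req#2 t=3ms (window 0): ALLOW
  req#3 t=4ms (window 0): ALLOW
  req#4 t=5ms (window 0): ALLOW
  req#5 t=5ms (window 0): ALLOW
  req#6 t=7ms (window 0): DENY
  req#7 t=9ms (window 0): DENY
  req#8 t=11ms (window 0): DENY
  req#9 t=12ms (window 1): ALLOW
  req#10 t=13ms (window 1): ALLOW
  req#11 t=14ms (window 1): ALLOW
  req#12 t=14ms (window 1): ALLOW
  req#13 t=14ms (window 1): ALLOW
  req#14 t=18ms (window 1): DENY
  req#15 t=21ms (window 1): DENY
  req#16 t=21ms (window 1): DENY
  req#17 t=27ms (window 2): ALLOW
  req#18 t=29ms (window 2): ALLOW
  req#19 t=31ms (window 2): ALLOW
  req#20 t=43ms (window 3): ALLOW

Allowed counts by window: 5 5 3 1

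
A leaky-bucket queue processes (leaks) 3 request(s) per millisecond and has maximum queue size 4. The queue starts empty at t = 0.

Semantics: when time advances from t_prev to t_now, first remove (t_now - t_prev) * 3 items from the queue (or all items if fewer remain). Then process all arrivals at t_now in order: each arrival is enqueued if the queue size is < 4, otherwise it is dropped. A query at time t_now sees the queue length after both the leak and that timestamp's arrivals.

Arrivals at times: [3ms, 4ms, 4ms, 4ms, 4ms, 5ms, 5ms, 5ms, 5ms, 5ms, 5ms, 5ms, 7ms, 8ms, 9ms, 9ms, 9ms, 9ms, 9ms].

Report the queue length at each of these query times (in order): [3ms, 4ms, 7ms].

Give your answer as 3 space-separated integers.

Queue lengths at query times:
  query t=3ms: backlog = 1
  query t=4ms: backlog = 4
  query t=7ms: backlog = 1

Answer: 1 4 1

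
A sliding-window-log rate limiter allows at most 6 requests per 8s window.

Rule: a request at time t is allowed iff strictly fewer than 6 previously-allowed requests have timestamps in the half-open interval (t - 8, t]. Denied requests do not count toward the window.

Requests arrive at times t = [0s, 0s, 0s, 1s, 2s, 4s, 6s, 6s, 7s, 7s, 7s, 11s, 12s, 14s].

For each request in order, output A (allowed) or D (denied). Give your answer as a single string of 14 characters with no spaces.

Answer: AAAAAADDDDDAAA

Derivation:
Tracking allowed requests in the window:
  req#1 t=0s: ALLOW
  req#2 t=0s: ALLOW
  req#3 t=0s: ALLOW
  req#4 t=1s: ALLOW
  req#5 t=2s: ALLOW
  req#6 t=4s: ALLOW
  req#7 t=6s: DENY
  req#8 t=6s: DENY
  req#9 t=7s: DENY
  req#10 t=7s: DENY
  req#11 t=7s: DENY
  req#12 t=11s: ALLOW
  req#13 t=12s: ALLOW
  req#14 t=14s: ALLOW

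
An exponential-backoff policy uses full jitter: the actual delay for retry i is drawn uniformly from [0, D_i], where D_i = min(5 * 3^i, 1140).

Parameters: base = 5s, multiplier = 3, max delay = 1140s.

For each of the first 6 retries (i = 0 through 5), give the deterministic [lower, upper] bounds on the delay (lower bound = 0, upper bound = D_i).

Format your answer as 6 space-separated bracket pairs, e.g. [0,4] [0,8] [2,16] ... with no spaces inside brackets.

Answer: [0,5] [0,15] [0,45] [0,135] [0,405] [0,1140]

Derivation:
Computing bounds per retry:
  i=0: D_i=min(5*3^0,1140)=5, bounds=[0,5]
  i=1: D_i=min(5*3^1,1140)=15, bounds=[0,15]
  i=2: D_i=min(5*3^2,1140)=45, bounds=[0,45]
  i=3: D_i=min(5*3^3,1140)=135, bounds=[0,135]
  i=4: D_i=min(5*3^4,1140)=405, bounds=[0,405]
  i=5: D_i=min(5*3^5,1140)=1140, bounds=[0,1140]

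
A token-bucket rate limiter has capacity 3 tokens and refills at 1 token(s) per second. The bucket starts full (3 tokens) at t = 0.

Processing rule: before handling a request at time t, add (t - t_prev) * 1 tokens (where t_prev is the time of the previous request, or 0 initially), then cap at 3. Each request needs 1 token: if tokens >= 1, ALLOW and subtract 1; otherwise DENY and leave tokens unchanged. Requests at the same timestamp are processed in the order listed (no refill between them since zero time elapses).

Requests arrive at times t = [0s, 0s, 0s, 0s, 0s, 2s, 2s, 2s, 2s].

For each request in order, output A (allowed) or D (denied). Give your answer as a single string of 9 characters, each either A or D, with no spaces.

Simulating step by step:
  req#1 t=0s: ALLOW
  req#2 t=0s: ALLOW
  req#3 t=0s: ALLOW
  req#4 t=0s: DENY
  req#5 t=0s: DENY
  req#6 t=2s: ALLOW
  req#7 t=2s: ALLOW
  req#8 t=2s: DENY
  req#9 t=2s: DENY

Answer: AAADDAADD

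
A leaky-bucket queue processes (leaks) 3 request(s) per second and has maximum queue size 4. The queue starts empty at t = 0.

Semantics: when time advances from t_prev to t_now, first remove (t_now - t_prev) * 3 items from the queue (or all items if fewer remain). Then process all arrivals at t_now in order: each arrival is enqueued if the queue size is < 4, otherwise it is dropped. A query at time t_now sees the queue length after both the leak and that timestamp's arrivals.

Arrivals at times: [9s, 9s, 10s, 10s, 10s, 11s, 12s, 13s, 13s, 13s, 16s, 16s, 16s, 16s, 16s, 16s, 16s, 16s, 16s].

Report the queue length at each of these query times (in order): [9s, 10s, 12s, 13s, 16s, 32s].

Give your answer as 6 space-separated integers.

Queue lengths at query times:
  query t=9s: backlog = 2
  query t=10s: backlog = 3
  query t=12s: backlog = 1
  query t=13s: backlog = 3
  query t=16s: backlog = 4
  query t=32s: backlog = 0

Answer: 2 3 1 3 4 0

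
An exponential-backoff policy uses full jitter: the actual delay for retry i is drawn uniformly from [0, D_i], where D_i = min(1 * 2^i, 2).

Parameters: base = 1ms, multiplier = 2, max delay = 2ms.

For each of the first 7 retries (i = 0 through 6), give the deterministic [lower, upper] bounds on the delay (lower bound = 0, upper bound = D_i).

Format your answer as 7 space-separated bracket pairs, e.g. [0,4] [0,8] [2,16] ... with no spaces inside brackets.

Answer: [0,1] [0,2] [0,2] [0,2] [0,2] [0,2] [0,2]

Derivation:
Computing bounds per retry:
  i=0: D_i=min(1*2^0,2)=1, bounds=[0,1]
  i=1: D_i=min(1*2^1,2)=2, bounds=[0,2]
  i=2: D_i=min(1*2^2,2)=2, bounds=[0,2]
  i=3: D_i=min(1*2^3,2)=2, bounds=[0,2]
  i=4: D_i=min(1*2^4,2)=2, bounds=[0,2]
  i=5: D_i=min(1*2^5,2)=2, bounds=[0,2]
  i=6: D_i=min(1*2^6,2)=2, bounds=[0,2]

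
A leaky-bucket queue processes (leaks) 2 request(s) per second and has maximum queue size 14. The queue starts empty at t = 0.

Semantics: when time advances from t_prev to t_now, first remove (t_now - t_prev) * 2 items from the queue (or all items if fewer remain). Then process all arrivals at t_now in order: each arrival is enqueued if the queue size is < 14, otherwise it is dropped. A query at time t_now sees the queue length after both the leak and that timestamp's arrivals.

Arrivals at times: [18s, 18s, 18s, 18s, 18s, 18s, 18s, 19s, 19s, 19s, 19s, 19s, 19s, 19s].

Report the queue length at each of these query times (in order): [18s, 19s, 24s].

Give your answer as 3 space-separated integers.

Answer: 7 12 2

Derivation:
Queue lengths at query times:
  query t=18s: backlog = 7
  query t=19s: backlog = 12
  query t=24s: backlog = 2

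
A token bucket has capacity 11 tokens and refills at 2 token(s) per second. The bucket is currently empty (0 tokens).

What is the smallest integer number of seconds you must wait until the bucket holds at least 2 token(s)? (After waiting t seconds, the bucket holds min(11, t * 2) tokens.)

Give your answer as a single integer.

Answer: 1

Derivation:
Need t * 2 >= 2, so t >= 2/2.
Smallest integer t = ceil(2/2) = 1.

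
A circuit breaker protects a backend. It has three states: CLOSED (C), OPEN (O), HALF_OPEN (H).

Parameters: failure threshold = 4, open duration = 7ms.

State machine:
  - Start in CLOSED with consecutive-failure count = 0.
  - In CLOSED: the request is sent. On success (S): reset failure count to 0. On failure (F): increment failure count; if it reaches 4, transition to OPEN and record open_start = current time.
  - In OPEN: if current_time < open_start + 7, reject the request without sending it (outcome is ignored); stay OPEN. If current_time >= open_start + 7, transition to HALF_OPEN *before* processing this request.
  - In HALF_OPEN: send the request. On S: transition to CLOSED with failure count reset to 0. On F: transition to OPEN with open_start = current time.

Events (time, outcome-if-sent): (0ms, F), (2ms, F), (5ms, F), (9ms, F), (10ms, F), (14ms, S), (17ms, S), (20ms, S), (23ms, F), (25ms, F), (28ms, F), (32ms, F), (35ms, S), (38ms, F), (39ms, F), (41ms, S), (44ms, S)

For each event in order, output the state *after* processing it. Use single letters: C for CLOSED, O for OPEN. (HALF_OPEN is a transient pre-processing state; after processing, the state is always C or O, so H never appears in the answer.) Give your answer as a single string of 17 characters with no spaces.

State after each event:
  event#1 t=0ms outcome=F: state=CLOSED
  event#2 t=2ms outcome=F: state=CLOSED
  event#3 t=5ms outcome=F: state=CLOSED
  event#4 t=9ms outcome=F: state=OPEN
  event#5 t=10ms outcome=F: state=OPEN
  event#6 t=14ms outcome=S: state=OPEN
  event#7 t=17ms outcome=S: state=CLOSED
  event#8 t=20ms outcome=S: state=CLOSED
  event#9 t=23ms outcome=F: state=CLOSED
  event#10 t=25ms outcome=F: state=CLOSED
  event#11 t=28ms outcome=F: state=CLOSED
  event#12 t=32ms outcome=F: state=OPEN
  event#13 t=35ms outcome=S: state=OPEN
  event#14 t=38ms outcome=F: state=OPEN
  event#15 t=39ms outcome=F: state=OPEN
  event#16 t=41ms outcome=S: state=OPEN
  event#17 t=44ms outcome=S: state=OPEN

Answer: CCCOOOCCCCCOOOOOO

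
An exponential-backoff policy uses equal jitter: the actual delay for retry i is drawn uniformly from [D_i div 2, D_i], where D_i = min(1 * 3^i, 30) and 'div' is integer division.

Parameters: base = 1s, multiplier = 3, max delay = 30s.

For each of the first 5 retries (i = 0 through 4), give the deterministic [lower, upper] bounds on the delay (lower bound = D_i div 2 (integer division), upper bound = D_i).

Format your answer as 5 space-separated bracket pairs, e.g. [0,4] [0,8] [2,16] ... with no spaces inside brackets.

Computing bounds per retry:
  i=0: D_i=min(1*3^0,30)=1, bounds=[0,1]
  i=1: D_i=min(1*3^1,30)=3, bounds=[1,3]
  i=2: D_i=min(1*3^2,30)=9, bounds=[4,9]
  i=3: D_i=min(1*3^3,30)=27, bounds=[13,27]
  i=4: D_i=min(1*3^4,30)=30, bounds=[15,30]

Answer: [0,1] [1,3] [4,9] [13,27] [15,30]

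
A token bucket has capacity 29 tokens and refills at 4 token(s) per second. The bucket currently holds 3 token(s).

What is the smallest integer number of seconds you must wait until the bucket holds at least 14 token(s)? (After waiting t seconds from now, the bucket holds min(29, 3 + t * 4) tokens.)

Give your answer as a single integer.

Need 3 + t * 4 >= 14, so t >= 11/4.
Smallest integer t = ceil(11/4) = 3.

Answer: 3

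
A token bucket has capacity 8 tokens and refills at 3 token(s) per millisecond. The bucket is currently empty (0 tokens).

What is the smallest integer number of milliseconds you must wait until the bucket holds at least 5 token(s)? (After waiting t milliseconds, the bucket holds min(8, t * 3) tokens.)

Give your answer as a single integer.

Answer: 2

Derivation:
Need t * 3 >= 5, so t >= 5/3.
Smallest integer t = ceil(5/3) = 2.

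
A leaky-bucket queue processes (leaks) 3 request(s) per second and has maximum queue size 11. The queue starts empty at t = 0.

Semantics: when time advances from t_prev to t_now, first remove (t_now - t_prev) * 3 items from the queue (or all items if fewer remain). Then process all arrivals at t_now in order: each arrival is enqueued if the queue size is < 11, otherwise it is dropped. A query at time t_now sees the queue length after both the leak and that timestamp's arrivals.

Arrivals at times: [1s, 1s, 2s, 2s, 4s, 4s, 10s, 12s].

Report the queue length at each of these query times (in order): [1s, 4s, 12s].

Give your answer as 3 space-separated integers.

Answer: 2 2 1

Derivation:
Queue lengths at query times:
  query t=1s: backlog = 2
  query t=4s: backlog = 2
  query t=12s: backlog = 1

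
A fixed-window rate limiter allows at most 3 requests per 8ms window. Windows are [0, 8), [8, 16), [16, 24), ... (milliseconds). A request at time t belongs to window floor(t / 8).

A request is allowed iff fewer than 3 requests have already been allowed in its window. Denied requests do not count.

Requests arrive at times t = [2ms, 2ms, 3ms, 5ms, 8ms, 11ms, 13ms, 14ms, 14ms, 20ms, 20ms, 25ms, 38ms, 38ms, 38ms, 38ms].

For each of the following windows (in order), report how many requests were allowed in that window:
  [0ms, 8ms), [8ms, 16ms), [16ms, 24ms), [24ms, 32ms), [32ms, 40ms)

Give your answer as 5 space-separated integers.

Processing requests:
  req#1 t=2ms (window 0): ALLOW
  req#2 t=2ms (window 0): ALLOW
  req#3 t=3ms (window 0): ALLOW
  req#4 t=5ms (window 0): DENY
  req#5 t=8ms (window 1): ALLOW
  req#6 t=11ms (window 1): ALLOW
  req#7 t=13ms (window 1): ALLOW
  req#8 t=14ms (window 1): DENY
  req#9 t=14ms (window 1): DENY
  req#10 t=20ms (window 2): ALLOW
  req#11 t=20ms (window 2): ALLOW
  req#12 t=25ms (window 3): ALLOW
  req#13 t=38ms (window 4): ALLOW
  req#14 t=38ms (window 4): ALLOW
  req#15 t=38ms (window 4): ALLOW
  req#16 t=38ms (window 4): DENY

Allowed counts by window: 3 3 2 1 3

Answer: 3 3 2 1 3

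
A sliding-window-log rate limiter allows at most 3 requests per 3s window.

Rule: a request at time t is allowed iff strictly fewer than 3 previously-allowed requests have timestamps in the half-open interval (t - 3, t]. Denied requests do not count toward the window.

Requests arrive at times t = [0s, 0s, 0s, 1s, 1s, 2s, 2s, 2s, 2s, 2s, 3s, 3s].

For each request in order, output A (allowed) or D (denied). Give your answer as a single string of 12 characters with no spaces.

Tracking allowed requests in the window:
  req#1 t=0s: ALLOW
  req#2 t=0s: ALLOW
  req#3 t=0s: ALLOW
  req#4 t=1s: DENY
  req#5 t=1s: DENY
  req#6 t=2s: DENY
  req#7 t=2s: DENY
  req#8 t=2s: DENY
  req#9 t=2s: DENY
  req#10 t=2s: DENY
  req#11 t=3s: ALLOW
  req#12 t=3s: ALLOW

Answer: AAADDDDDDDAA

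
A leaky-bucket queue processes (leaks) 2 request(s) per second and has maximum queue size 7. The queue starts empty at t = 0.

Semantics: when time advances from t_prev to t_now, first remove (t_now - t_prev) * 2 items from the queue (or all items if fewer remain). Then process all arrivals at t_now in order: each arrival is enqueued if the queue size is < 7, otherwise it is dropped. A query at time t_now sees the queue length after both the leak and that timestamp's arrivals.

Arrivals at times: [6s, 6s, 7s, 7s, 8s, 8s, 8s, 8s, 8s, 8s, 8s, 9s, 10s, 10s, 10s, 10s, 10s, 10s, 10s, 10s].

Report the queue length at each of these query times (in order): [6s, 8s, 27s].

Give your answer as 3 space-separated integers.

Answer: 2 7 0

Derivation:
Queue lengths at query times:
  query t=6s: backlog = 2
  query t=8s: backlog = 7
  query t=27s: backlog = 0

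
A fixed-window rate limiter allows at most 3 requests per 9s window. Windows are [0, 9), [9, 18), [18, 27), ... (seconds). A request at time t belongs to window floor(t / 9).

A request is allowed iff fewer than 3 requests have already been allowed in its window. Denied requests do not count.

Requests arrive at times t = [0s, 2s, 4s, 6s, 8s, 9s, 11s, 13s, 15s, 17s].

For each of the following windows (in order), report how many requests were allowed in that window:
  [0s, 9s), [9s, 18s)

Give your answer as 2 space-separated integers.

Answer: 3 3

Derivation:
Processing requests:
  req#1 t=0s (window 0): ALLOW
  req#2 t=2s (window 0): ALLOW
  req#3 t=4s (window 0): ALLOW
  req#4 t=6s (window 0): DENY
  req#5 t=8s (window 0): DENY
  req#6 t=9s (window 1): ALLOW
  req#7 t=11s (window 1): ALLOW
  req#8 t=13s (window 1): ALLOW
  req#9 t=15s (window 1): DENY
  req#10 t=17s (window 1): DENY

Allowed counts by window: 3 3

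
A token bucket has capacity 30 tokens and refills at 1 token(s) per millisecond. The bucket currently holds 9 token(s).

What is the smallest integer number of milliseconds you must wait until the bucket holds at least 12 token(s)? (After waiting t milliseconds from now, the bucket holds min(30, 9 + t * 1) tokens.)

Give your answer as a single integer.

Answer: 3

Derivation:
Need 9 + t * 1 >= 12, so t >= 3/1.
Smallest integer t = ceil(3/1) = 3.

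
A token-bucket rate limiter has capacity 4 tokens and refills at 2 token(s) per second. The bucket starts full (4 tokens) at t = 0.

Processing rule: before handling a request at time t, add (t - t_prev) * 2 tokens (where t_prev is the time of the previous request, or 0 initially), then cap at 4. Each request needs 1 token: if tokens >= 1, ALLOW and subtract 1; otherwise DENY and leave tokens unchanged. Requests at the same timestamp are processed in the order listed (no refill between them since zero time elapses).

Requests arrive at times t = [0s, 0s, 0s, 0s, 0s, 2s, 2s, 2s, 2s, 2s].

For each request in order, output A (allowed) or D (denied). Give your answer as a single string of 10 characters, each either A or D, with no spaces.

Simulating step by step:
  req#1 t=0s: ALLOW
  req#2 t=0s: ALLOW
  req#3 t=0s: ALLOW
  req#4 t=0s: ALLOW
  req#5 t=0s: DENY
  req#6 t=2s: ALLOW
  req#7 t=2s: ALLOW
  req#8 t=2s: ALLOW
  req#9 t=2s: ALLOW
  req#10 t=2s: DENY

Answer: AAAADAAAAD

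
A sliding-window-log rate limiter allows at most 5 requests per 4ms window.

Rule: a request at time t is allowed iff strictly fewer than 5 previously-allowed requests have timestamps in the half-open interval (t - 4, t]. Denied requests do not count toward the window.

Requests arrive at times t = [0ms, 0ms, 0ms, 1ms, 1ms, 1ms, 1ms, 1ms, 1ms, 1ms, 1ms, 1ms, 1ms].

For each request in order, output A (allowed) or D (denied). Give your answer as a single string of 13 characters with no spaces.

Answer: AAAAADDDDDDDD

Derivation:
Tracking allowed requests in the window:
  req#1 t=0ms: ALLOW
  req#2 t=0ms: ALLOW
  req#3 t=0ms: ALLOW
  req#4 t=1ms: ALLOW
  req#5 t=1ms: ALLOW
  req#6 t=1ms: DENY
  req#7 t=1ms: DENY
  req#8 t=1ms: DENY
  req#9 t=1ms: DENY
  req#10 t=1ms: DENY
  req#11 t=1ms: DENY
  req#12 t=1ms: DENY
  req#13 t=1ms: DENY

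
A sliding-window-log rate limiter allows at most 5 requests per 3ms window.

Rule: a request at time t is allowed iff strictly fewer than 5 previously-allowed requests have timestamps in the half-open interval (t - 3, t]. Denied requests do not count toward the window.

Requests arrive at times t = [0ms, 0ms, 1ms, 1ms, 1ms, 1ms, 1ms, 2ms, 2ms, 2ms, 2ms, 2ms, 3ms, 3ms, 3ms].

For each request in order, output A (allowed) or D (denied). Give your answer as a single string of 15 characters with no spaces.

Tracking allowed requests in the window:
  req#1 t=0ms: ALLOW
  req#2 t=0ms: ALLOW
  req#3 t=1ms: ALLOW
  req#4 t=1ms: ALLOW
  req#5 t=1ms: ALLOW
  req#6 t=1ms: DENY
  req#7 t=1ms: DENY
  req#8 t=2ms: DENY
  req#9 t=2ms: DENY
  req#10 t=2ms: DENY
  req#11 t=2ms: DENY
  req#12 t=2ms: DENY
  req#13 t=3ms: ALLOW
  req#14 t=3ms: ALLOW
  req#15 t=3ms: DENY

Answer: AAAAADDDDDDDAAD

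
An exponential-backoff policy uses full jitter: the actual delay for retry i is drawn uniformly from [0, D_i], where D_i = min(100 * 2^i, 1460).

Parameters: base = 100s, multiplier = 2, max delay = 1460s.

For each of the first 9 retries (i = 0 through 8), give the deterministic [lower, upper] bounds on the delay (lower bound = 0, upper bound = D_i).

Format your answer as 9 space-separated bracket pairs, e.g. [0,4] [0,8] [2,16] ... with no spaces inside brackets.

Computing bounds per retry:
  i=0: D_i=min(100*2^0,1460)=100, bounds=[0,100]
  i=1: D_i=min(100*2^1,1460)=200, bounds=[0,200]
  i=2: D_i=min(100*2^2,1460)=400, bounds=[0,400]
  i=3: D_i=min(100*2^3,1460)=800, bounds=[0,800]
  i=4: D_i=min(100*2^4,1460)=1460, bounds=[0,1460]
  i=5: D_i=min(100*2^5,1460)=1460, bounds=[0,1460]
  i=6: D_i=min(100*2^6,1460)=1460, bounds=[0,1460]
  i=7: D_i=min(100*2^7,1460)=1460, bounds=[0,1460]
  i=8: D_i=min(100*2^8,1460)=1460, bounds=[0,1460]

Answer: [0,100] [0,200] [0,400] [0,800] [0,1460] [0,1460] [0,1460] [0,1460] [0,1460]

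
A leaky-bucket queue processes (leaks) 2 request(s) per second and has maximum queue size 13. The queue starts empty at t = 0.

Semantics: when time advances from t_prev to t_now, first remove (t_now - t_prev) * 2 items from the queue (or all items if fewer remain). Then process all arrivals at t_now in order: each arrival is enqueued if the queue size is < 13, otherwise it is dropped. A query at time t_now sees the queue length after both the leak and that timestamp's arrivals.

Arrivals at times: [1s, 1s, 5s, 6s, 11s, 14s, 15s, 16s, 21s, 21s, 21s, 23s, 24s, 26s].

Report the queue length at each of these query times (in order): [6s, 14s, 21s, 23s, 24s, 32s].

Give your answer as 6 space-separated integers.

Queue lengths at query times:
  query t=6s: backlog = 1
  query t=14s: backlog = 1
  query t=21s: backlog = 3
  query t=23s: backlog = 1
  query t=24s: backlog = 1
  query t=32s: backlog = 0

Answer: 1 1 3 1 1 0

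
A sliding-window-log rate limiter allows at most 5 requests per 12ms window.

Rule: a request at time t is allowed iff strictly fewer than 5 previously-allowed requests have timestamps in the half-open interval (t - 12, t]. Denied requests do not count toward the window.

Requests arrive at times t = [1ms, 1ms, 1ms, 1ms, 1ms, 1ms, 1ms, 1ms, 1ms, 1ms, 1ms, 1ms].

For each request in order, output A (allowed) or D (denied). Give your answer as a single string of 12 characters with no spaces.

Answer: AAAAADDDDDDD

Derivation:
Tracking allowed requests in the window:
  req#1 t=1ms: ALLOW
  req#2 t=1ms: ALLOW
  req#3 t=1ms: ALLOW
  req#4 t=1ms: ALLOW
  req#5 t=1ms: ALLOW
  req#6 t=1ms: DENY
  req#7 t=1ms: DENY
  req#8 t=1ms: DENY
  req#9 t=1ms: DENY
  req#10 t=1ms: DENY
  req#11 t=1ms: DENY
  req#12 t=1ms: DENY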